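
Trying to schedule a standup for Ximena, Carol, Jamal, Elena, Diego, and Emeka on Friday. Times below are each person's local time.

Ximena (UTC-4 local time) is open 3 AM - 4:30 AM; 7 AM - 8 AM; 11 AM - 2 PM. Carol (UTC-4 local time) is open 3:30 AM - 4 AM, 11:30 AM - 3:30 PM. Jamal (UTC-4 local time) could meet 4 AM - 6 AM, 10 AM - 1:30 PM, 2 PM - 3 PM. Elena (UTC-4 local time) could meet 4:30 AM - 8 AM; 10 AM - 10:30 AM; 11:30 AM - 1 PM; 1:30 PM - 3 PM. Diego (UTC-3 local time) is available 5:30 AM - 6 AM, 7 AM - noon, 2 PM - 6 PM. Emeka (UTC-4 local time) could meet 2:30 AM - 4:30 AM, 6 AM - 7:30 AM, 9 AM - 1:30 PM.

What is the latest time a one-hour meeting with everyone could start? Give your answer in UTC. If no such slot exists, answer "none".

Ximena in UTC: 07:00-08:30, 11:00-12:00, 15:00-18:00 (add 4h to convert from UTC-4).
Carol in UTC: 07:30-08:00, 15:30-19:30 (add 4h to convert from UTC-4).
Jamal in UTC: 08:00-10:00, 14:00-17:30, 18:00-19:00 (add 4h to convert from UTC-4).
Elena in UTC: 08:30-12:00, 14:00-14:30, 15:30-17:00, 17:30-19:00 (add 4h to convert from UTC-4).
Diego in UTC: 08:30-09:00, 10:00-15:00, 17:00-21:00 (add 3h to convert from UTC-3).
Emeka in UTC: 06:30-08:30, 10:00-11:30, 13:00-17:30 (add 4h to convert from UTC-4).
Ximena ∩ Carol: 07:30-08:00, 15:30-18:00.
Ximena ∩ Carol ∩ Jamal: 15:30-17:30.
Ximena ∩ Carol ∩ Jamal ∩ Elena: 15:30-17:00.
Ximena ∩ Carol ∩ Jamal ∩ Elena ∩ Diego: ∅.
Ximena ∩ Carol ∩ Jamal ∩ Elena ∩ Diego ∩ Emeka: ∅.
There is no time when everyone is free.
No common window is at least 60 minutes long.

none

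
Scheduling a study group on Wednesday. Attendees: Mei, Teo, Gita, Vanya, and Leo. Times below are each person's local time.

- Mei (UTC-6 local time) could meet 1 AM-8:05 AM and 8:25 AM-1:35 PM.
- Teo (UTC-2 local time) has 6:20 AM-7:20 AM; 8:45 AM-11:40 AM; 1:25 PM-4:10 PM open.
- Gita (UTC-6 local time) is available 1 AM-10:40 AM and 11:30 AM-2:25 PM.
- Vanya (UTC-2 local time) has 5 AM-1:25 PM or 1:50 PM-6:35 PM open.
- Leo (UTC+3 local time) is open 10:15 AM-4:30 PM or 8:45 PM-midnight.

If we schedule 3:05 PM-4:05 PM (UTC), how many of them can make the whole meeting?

2

Mei in UTC: 07:00-14:05, 14:25-19:35 (add 6h to convert from UTC-6).
Teo in UTC: 08:20-09:20, 10:45-13:40, 15:25-18:10 (add 2h to convert from UTC-2).
Gita in UTC: 07:00-16:40, 17:30-20:25 (add 6h to convert from UTC-6).
Vanya in UTC: 07:00-15:25, 15:50-20:35 (add 2h to convert from UTC-2).
Leo in UTC: 07:15-13:30, 17:45-21:00 (subtract 3h to convert from UTC+3).
Mei and Gita can make the full 15:05-16:05 slot — that's 2.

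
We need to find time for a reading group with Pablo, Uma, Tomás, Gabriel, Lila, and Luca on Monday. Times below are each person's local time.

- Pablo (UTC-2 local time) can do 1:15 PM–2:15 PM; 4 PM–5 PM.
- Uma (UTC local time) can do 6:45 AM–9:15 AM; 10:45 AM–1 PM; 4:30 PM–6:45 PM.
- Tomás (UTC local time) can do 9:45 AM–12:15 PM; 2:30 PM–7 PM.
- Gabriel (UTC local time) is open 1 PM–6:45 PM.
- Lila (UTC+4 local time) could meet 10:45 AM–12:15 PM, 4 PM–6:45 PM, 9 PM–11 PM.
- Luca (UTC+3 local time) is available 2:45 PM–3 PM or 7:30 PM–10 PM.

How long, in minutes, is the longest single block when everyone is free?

45

Pablo in UTC: 15:15-16:15, 18:00-19:00 (add 2h to convert from UTC-2).
Uma in UTC: 06:45-09:15, 10:45-13:00, 16:30-18:45.
Tomás in UTC: 09:45-12:15, 14:30-19:00.
Gabriel in UTC: 13:00-18:45.
Lila in UTC: 06:45-08:15, 12:00-14:45, 17:00-19:00 (subtract 4h to convert from UTC+4).
Luca in UTC: 11:45-12:00, 16:30-19:00 (subtract 3h to convert from UTC+3).
Pablo ∩ Uma: 18:00-18:45.
Pablo ∩ Uma ∩ Tomás: 18:00-18:45.
Pablo ∩ Uma ∩ Tomás ∩ Gabriel: 18:00-18:45.
Pablo ∩ Uma ∩ Tomás ∩ Gabriel ∩ Lila: 18:00-18:45.
Pablo ∩ Uma ∩ Tomás ∩ Gabriel ∩ Lila ∩ Luca: 18:00-18:45.
Those are the intersection windows.
The longest is 18:00-18:45 at 45 minutes.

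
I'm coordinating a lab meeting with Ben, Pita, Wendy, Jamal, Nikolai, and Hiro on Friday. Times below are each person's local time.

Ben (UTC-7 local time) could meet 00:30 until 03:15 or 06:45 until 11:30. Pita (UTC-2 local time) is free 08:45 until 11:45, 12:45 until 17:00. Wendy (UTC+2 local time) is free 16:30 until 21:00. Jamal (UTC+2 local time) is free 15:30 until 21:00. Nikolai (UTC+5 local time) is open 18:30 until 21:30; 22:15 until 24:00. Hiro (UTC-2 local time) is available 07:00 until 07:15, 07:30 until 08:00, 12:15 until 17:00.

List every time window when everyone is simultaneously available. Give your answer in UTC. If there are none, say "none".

14:45-16:30, 17:15-18:30

Ben in UTC: 07:30-10:15, 13:45-18:30 (add 7h to convert from UTC-7).
Pita in UTC: 10:45-13:45, 14:45-19:00 (add 2h to convert from UTC-2).
Wendy in UTC: 14:30-19:00 (subtract 2h to convert from UTC+2).
Jamal in UTC: 13:30-19:00 (subtract 2h to convert from UTC+2).
Nikolai in UTC: 13:30-16:30, 17:15-19:00 (subtract 5h to convert from UTC+5).
Hiro in UTC: 09:00-09:15, 09:30-10:00, 14:15-19:00 (add 2h to convert from UTC-2).
Ben ∩ Pita: 14:45-18:30.
Ben ∩ Pita ∩ Wendy: 14:45-18:30.
Ben ∩ Pita ∩ Wendy ∩ Jamal: 14:45-18:30.
Ben ∩ Pita ∩ Wendy ∩ Jamal ∩ Nikolai: 14:45-16:30, 17:15-18:30.
Ben ∩ Pita ∩ Wendy ∩ Jamal ∩ Nikolai ∩ Hiro: 14:45-16:30, 17:15-18:30.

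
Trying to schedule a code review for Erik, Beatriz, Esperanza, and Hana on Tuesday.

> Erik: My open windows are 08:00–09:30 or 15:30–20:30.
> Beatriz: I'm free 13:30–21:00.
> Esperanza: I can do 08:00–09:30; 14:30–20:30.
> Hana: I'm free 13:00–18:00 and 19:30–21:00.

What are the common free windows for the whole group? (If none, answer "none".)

Erik ∩ Beatriz: 15:30-20:30.
Erik ∩ Beatriz ∩ Esperanza: 15:30-20:30.
Erik ∩ Beatriz ∩ Esperanza ∩ Hana: 15:30-18:00, 19:30-20:30.
So the common availability across everyone is 15:30-18:00, 19:30-20:30.

15:30-18:00, 19:30-20:30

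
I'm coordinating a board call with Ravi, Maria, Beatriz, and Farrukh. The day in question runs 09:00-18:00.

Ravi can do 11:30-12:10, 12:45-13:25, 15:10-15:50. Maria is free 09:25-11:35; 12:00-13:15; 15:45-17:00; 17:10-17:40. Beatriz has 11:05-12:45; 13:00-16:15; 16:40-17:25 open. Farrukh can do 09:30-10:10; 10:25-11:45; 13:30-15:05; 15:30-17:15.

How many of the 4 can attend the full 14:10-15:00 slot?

Beatriz and Farrukh can make the full 14:10-15:00 slot — that's 2.

2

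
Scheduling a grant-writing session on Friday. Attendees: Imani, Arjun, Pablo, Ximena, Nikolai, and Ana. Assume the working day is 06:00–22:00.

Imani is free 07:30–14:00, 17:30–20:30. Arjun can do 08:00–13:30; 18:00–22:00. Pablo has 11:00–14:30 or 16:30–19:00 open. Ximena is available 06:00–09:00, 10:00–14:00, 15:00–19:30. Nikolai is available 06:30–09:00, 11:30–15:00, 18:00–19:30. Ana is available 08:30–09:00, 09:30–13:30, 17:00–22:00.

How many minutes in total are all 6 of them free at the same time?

Imani ∩ Arjun: 08:00-13:30, 18:00-20:30.
Imani ∩ Arjun ∩ Pablo: 11:00-13:30, 18:00-19:00.
Imani ∩ Arjun ∩ Pablo ∩ Ximena: 11:00-13:30, 18:00-19:00.
Imani ∩ Arjun ∩ Pablo ∩ Ximena ∩ Nikolai: 11:30-13:30, 18:00-19:00.
Imani ∩ Arjun ∩ Pablo ∩ Ximena ∩ Nikolai ∩ Ana: 11:30-13:30, 18:00-19:00.
Summing the common windows: 120 + 60 = 180 minutes.

180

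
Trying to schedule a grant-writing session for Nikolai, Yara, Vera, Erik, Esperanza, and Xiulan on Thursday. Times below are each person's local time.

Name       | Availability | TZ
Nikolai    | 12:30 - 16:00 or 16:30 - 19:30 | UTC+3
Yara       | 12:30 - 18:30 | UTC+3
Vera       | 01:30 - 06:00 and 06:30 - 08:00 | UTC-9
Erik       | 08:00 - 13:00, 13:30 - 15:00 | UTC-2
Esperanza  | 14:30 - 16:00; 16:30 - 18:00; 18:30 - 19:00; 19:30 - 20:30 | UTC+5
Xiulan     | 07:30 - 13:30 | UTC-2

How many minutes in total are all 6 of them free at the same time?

Nikolai in UTC: 09:30-13:00, 13:30-16:30 (subtract 3h to convert from UTC+3).
Yara in UTC: 09:30-15:30 (subtract 3h to convert from UTC+3).
Vera in UTC: 10:30-15:00, 15:30-17:00 (add 9h to convert from UTC-9).
Erik in UTC: 10:00-15:00, 15:30-17:00 (add 2h to convert from UTC-2).
Esperanza in UTC: 09:30-11:00, 11:30-13:00, 13:30-14:00, 14:30-15:30 (subtract 5h to convert from UTC+5).
Xiulan in UTC: 09:30-15:30 (add 2h to convert from UTC-2).
Nikolai ∩ Yara: 09:30-13:00, 13:30-15:30.
Nikolai ∩ Yara ∩ Vera: 10:30-13:00, 13:30-15:00.
Nikolai ∩ Yara ∩ Vera ∩ Erik: 10:30-13:00, 13:30-15:00.
Nikolai ∩ Yara ∩ Vera ∩ Erik ∩ Esperanza: 10:30-11:00, 11:30-13:00, 13:30-14:00, 14:30-15:00.
Nikolai ∩ Yara ∩ Vera ∩ Erik ∩ Esperanza ∩ Xiulan: 10:30-11:00, 11:30-13:00, 13:30-14:00, 14:30-15:00.
Summing the common windows: 30 + 90 + 30 + 30 = 180 minutes.

180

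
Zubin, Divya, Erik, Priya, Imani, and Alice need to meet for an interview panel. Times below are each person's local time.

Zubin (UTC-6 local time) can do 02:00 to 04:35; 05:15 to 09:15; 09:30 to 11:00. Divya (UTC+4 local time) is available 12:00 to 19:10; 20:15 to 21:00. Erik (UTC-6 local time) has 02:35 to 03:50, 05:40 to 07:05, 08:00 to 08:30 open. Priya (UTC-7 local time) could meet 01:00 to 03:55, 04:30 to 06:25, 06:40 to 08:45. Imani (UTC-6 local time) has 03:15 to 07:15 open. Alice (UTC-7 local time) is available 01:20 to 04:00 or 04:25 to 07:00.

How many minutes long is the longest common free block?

85

Zubin in UTC: 08:00-10:35, 11:15-15:15, 15:30-17:00 (add 6h to convert from UTC-6).
Divya in UTC: 08:00-15:10, 16:15-17:00 (subtract 4h to convert from UTC+4).
Erik in UTC: 08:35-09:50, 11:40-13:05, 14:00-14:30 (add 6h to convert from UTC-6).
Priya in UTC: 08:00-10:55, 11:30-13:25, 13:40-15:45 (add 7h to convert from UTC-7).
Imani in UTC: 09:15-13:15 (add 6h to convert from UTC-6).
Alice in UTC: 08:20-11:00, 11:25-14:00 (add 7h to convert from UTC-7).
Zubin ∩ Divya: 08:00-10:35, 11:15-15:10, 16:15-17:00.
Zubin ∩ Divya ∩ Erik: 08:35-09:50, 11:40-13:05, 14:00-14:30.
Zubin ∩ Divya ∩ Erik ∩ Priya: 08:35-09:50, 11:40-13:05, 14:00-14:30.
Zubin ∩ Divya ∩ Erik ∩ Priya ∩ Imani: 09:15-09:50, 11:40-13:05.
Zubin ∩ Divya ∩ Erik ∩ Priya ∩ Imani ∩ Alice: 09:15-09:50, 11:40-13:05.
Those are the intersection windows.
The longest is 11:40-13:05 at 85 minutes.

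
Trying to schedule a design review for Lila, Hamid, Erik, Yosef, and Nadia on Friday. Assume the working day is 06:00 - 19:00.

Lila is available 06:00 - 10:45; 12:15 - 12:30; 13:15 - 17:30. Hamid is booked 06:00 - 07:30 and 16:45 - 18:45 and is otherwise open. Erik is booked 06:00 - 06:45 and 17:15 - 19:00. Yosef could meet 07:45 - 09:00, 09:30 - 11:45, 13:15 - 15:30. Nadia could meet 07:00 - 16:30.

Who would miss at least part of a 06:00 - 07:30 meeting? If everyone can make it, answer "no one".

Erik, Hamid, Nadia, Yosef

Lila free: 06:00-10:45, 12:15-12:30, 13:15-17:30.
Hamid free: 07:30-16:45, 18:45-19:00 (invert busy blocks within the working day).
Erik free: 06:45-17:15 (invert busy blocks within the working day).
Yosef free: 07:45-09:00, 09:30-11:45, 13:15-15:30.
Nadia free: 07:00-16:30.
Lila: free for 06:00-07:30. Hamid: not fully free for 06:00-07:30. Erik: not fully free for 06:00-07:30. Yosef: not fully free for 06:00-07:30. Nadia: not fully free for 06:00-07:30.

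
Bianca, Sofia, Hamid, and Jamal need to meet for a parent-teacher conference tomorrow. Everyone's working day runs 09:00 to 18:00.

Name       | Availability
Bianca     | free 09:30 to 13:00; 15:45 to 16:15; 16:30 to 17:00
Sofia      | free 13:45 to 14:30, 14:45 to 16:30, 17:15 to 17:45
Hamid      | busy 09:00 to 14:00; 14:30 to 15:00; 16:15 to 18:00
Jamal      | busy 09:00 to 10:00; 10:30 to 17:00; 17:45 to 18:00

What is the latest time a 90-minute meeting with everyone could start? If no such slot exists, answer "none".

Bianca free: 09:30-13:00, 15:45-16:15, 16:30-17:00.
Sofia free: 13:45-14:30, 14:45-16:30, 17:15-17:45.
Hamid free: 14:00-14:30, 15:00-16:15 (invert busy blocks within the working day).
Jamal free: 10:00-10:30, 17:00-17:45 (invert busy blocks within the working day).
Bianca ∩ Sofia: 15:45-16:15.
Bianca ∩ Sofia ∩ Hamid: 15:45-16:15.
Bianca ∩ Sofia ∩ Hamid ∩ Jamal: ∅.
There is no time when everyone is free.
No common window is at least 90 minutes long.

none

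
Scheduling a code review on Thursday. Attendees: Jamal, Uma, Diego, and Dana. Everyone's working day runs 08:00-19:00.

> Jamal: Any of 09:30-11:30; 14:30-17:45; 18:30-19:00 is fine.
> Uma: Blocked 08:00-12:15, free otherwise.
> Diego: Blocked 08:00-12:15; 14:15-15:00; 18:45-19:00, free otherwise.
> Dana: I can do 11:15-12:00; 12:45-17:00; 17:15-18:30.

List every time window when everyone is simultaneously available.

Jamal free: 09:30-11:30, 14:30-17:45, 18:30-19:00.
Uma free: 12:15-19:00 (invert busy blocks within the working day).
Diego free: 12:15-14:15, 15:00-18:45 (invert busy blocks within the working day).
Dana free: 11:15-12:00, 12:45-17:00, 17:15-18:30.
Jamal ∩ Uma: 14:30-17:45, 18:30-19:00.
Jamal ∩ Uma ∩ Diego: 15:00-17:45, 18:30-18:45.
Jamal ∩ Uma ∩ Diego ∩ Dana: 15:00-17:00, 17:15-17:45.

15:00-17:00, 17:15-17:45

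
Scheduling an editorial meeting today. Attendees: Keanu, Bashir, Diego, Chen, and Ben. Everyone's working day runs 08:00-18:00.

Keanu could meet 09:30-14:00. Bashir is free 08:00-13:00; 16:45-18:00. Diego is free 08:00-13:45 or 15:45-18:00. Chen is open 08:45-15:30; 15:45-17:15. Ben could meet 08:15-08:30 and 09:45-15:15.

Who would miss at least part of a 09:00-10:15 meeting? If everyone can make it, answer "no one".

Keanu: not fully free for 09:00-10:15. Bashir: free for 09:00-10:15. Diego: free for 09:00-10:15. Chen: free for 09:00-10:15. Ben: not fully free for 09:00-10:15.

Ben, Keanu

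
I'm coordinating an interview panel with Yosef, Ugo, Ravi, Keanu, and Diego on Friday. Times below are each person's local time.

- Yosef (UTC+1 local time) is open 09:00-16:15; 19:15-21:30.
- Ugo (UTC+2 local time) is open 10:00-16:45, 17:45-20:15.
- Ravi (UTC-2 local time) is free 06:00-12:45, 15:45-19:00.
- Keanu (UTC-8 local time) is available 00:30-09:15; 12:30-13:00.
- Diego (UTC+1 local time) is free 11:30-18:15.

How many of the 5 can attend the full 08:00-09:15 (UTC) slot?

3

Yosef in UTC: 08:00-15:15, 18:15-20:30 (subtract 1h to convert from UTC+1).
Ugo in UTC: 08:00-14:45, 15:45-18:15 (subtract 2h to convert from UTC+2).
Ravi in UTC: 08:00-14:45, 17:45-21:00 (add 2h to convert from UTC-2).
Keanu in UTC: 08:30-17:15, 20:30-21:00 (add 8h to convert from UTC-8).
Diego in UTC: 10:30-17:15 (subtract 1h to convert from UTC+1).
Yosef, Ugo, and Ravi can make the full 08:00-09:15 slot — that's 3.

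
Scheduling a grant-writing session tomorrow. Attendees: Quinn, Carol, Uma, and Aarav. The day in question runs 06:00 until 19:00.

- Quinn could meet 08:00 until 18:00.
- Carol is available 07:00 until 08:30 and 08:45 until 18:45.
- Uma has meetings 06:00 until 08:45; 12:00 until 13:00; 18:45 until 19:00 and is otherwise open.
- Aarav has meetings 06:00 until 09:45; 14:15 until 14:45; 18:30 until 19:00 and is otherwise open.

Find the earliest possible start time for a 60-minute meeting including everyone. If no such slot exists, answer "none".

09:45

Quinn free: 08:00-18:00.
Carol free: 07:00-08:30, 08:45-18:45.
Uma free: 08:45-12:00, 13:00-18:45 (invert busy blocks within the working day).
Aarav free: 09:45-14:15, 14:45-18:30 (invert busy blocks within the working day).
Quinn ∩ Carol: 08:00-08:30, 08:45-18:00.
Quinn ∩ Carol ∩ Uma: 08:45-12:00, 13:00-18:00.
Quinn ∩ Carol ∩ Uma ∩ Aarav: 09:45-12:00, 13:00-14:15, 14:45-18:00.
Those are the intersection windows.
The first common window of at least 60 minutes is 09:45-12:00, so the earliest start is 09:45.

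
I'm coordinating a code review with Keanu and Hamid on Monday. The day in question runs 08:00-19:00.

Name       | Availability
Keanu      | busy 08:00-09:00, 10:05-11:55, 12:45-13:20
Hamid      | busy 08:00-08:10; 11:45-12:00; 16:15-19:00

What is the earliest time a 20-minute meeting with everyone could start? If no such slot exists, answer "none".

09:00

Keanu free: 09:00-10:05, 11:55-12:45, 13:20-19:00 (invert busy blocks within the working day).
Hamid free: 08:10-11:45, 12:00-16:15 (invert busy blocks within the working day).
Keanu ∩ Hamid: 09:00-10:05, 12:00-12:45, 13:20-16:15.
Those are the intersection windows.
The first common window of at least 20 minutes is 09:00-10:05, so the earliest start is 09:00.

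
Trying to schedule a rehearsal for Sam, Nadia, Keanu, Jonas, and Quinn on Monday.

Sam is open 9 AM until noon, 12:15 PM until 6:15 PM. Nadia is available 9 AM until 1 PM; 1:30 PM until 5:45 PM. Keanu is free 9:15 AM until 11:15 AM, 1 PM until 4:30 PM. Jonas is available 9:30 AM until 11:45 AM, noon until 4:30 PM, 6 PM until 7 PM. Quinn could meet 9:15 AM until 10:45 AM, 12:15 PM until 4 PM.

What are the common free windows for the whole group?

Sam ∩ Nadia: 09:00-12:00, 12:15-13:00, 13:30-17:45.
Sam ∩ Nadia ∩ Keanu: 09:15-11:15, 13:30-16:30.
Sam ∩ Nadia ∩ Keanu ∩ Jonas: 09:30-11:15, 13:30-16:30.
Sam ∩ Nadia ∩ Keanu ∩ Jonas ∩ Quinn: 09:30-10:45, 13:30-16:00.
Those are the intersection windows.

09:30-10:45, 13:30-16:00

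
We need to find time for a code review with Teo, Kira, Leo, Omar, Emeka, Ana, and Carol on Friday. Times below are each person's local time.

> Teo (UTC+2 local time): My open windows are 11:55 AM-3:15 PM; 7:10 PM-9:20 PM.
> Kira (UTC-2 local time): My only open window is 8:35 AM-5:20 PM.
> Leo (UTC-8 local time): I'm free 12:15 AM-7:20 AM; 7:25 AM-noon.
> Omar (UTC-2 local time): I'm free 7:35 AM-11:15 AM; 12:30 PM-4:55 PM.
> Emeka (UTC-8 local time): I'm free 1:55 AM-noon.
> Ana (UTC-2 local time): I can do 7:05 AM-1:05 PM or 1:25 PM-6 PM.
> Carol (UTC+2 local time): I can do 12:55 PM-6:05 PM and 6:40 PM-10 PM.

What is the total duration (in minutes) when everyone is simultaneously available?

245

Teo in UTC: 09:55-13:15, 17:10-19:20 (subtract 2h to convert from UTC+2).
Kira in UTC: 10:35-19:20 (add 2h to convert from UTC-2).
Leo in UTC: 08:15-15:20, 15:25-20:00 (add 8h to convert from UTC-8).
Omar in UTC: 09:35-13:15, 14:30-18:55 (add 2h to convert from UTC-2).
Emeka in UTC: 09:55-20:00 (add 8h to convert from UTC-8).
Ana in UTC: 09:05-15:05, 15:25-20:00 (add 2h to convert from UTC-2).
Carol in UTC: 10:55-16:05, 16:40-20:00 (subtract 2h to convert from UTC+2).
Teo ∩ Kira: 10:35-13:15, 17:10-19:20.
Teo ∩ Kira ∩ Leo: 10:35-13:15, 17:10-19:20.
Teo ∩ Kira ∩ Leo ∩ Omar: 10:35-13:15, 17:10-18:55.
Teo ∩ Kira ∩ Leo ∩ Omar ∩ Emeka: 10:35-13:15, 17:10-18:55.
Teo ∩ Kira ∩ Leo ∩ Omar ∩ Emeka ∩ Ana: 10:35-13:15, 17:10-18:55.
Teo ∩ Kira ∩ Leo ∩ Omar ∩ Emeka ∩ Ana ∩ Carol: 10:55-13:15, 17:10-18:55.
So the common availability across everyone is 10:55-13:15, 17:10-18:55.
Summing the common windows: 140 + 105 = 245 minutes.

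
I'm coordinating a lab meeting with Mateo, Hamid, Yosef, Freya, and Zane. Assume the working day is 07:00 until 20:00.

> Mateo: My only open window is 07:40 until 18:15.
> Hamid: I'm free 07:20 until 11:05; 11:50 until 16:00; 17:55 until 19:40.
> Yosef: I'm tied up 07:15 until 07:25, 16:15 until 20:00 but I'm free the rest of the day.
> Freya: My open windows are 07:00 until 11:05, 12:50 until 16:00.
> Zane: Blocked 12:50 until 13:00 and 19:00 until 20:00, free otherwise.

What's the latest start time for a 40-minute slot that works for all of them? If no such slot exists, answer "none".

15:20

Mateo free: 07:40-18:15.
Hamid free: 07:20-11:05, 11:50-16:00, 17:55-19:40.
Yosef free: 07:00-07:15, 07:25-16:15 (invert busy blocks within the working day).
Freya free: 07:00-11:05, 12:50-16:00.
Zane free: 07:00-12:50, 13:00-19:00 (invert busy blocks within the working day).
Mateo ∩ Hamid: 07:40-11:05, 11:50-16:00, 17:55-18:15.
Mateo ∩ Hamid ∩ Yosef: 07:40-11:05, 11:50-16:00.
Mateo ∩ Hamid ∩ Yosef ∩ Freya: 07:40-11:05, 12:50-16:00.
Mateo ∩ Hamid ∩ Yosef ∩ Freya ∩ Zane: 07:40-11:05, 13:00-16:00.
The last common window of at least 40 minutes is 13:00-16:00; a 40-minute meeting can start as late as 15:20 and still end by 16:00.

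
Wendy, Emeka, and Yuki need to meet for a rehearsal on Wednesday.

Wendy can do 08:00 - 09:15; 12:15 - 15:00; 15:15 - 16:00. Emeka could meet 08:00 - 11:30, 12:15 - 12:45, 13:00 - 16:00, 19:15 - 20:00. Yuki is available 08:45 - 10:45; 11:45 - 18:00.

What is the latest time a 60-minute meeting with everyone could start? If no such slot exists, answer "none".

Wendy ∩ Emeka: 08:00-09:15, 12:15-12:45, 13:00-15:00, 15:15-16:00.
Wendy ∩ Emeka ∩ Yuki: 08:45-09:15, 12:15-12:45, 13:00-15:00, 15:15-16:00.
The last common window of at least 60 minutes is 13:00-15:00; a 60-minute meeting can start as late as 14:00 and still end by 15:00.

14:00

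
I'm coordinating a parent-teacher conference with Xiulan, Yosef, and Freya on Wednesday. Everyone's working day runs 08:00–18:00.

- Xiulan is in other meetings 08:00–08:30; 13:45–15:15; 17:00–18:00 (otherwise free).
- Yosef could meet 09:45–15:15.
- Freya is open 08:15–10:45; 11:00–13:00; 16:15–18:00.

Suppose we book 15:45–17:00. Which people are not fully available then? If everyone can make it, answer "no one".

Xiulan free: 08:30-13:45, 15:15-17:00 (invert busy blocks within the working day).
Yosef free: 09:45-15:15.
Freya free: 08:15-10:45, 11:00-13:00, 16:15-18:00.
Xiulan: free for 15:45-17:00. Yosef: not fully free for 15:45-17:00. Freya: not fully free for 15:45-17:00.

Freya, Yosef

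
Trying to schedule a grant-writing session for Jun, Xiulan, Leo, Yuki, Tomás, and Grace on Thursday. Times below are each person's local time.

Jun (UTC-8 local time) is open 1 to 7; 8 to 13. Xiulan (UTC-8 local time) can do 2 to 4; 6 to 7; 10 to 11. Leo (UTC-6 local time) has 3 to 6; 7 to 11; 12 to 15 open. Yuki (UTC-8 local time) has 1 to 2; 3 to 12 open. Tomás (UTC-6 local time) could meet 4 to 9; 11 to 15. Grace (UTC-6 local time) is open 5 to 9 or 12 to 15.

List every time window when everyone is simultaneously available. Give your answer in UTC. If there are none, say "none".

Jun in UTC: 09:00-15:00, 16:00-21:00 (add 8h to convert from UTC-8).
Xiulan in UTC: 10:00-12:00, 14:00-15:00, 18:00-19:00 (add 8h to convert from UTC-8).
Leo in UTC: 09:00-12:00, 13:00-17:00, 18:00-21:00 (add 6h to convert from UTC-6).
Yuki in UTC: 09:00-10:00, 11:00-20:00 (add 8h to convert from UTC-8).
Tomás in UTC: 10:00-15:00, 17:00-21:00 (add 6h to convert from UTC-6).
Grace in UTC: 11:00-15:00, 18:00-21:00 (add 6h to convert from UTC-6).
Jun ∩ Xiulan: 10:00-12:00, 14:00-15:00, 18:00-19:00.
Jun ∩ Xiulan ∩ Leo: 10:00-12:00, 14:00-15:00, 18:00-19:00.
Jun ∩ Xiulan ∩ Leo ∩ Yuki: 11:00-12:00, 14:00-15:00, 18:00-19:00.
Jun ∩ Xiulan ∩ Leo ∩ Yuki ∩ Tomás: 11:00-12:00, 14:00-15:00, 18:00-19:00.
Jun ∩ Xiulan ∩ Leo ∩ Yuki ∩ Tomás ∩ Grace: 11:00-12:00, 14:00-15:00, 18:00-19:00.

11:00-12:00, 14:00-15:00, 18:00-19:00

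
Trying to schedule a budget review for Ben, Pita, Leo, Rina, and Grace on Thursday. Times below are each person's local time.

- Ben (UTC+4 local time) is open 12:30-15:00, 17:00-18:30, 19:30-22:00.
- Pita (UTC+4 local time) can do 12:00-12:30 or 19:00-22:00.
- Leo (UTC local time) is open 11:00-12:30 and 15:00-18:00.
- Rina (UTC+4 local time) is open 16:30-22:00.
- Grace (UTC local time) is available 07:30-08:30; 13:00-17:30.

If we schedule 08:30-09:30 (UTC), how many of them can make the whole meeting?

Ben in UTC: 08:30-11:00, 13:00-14:30, 15:30-18:00 (subtract 4h to convert from UTC+4).
Pita in UTC: 08:00-08:30, 15:00-18:00 (subtract 4h to convert from UTC+4).
Leo in UTC: 11:00-12:30, 15:00-18:00.
Rina in UTC: 12:30-18:00 (subtract 4h to convert from UTC+4).
Grace in UTC: 07:30-08:30, 13:00-17:30.
Ben can make the full 08:30-09:30 slot — that's 1.

1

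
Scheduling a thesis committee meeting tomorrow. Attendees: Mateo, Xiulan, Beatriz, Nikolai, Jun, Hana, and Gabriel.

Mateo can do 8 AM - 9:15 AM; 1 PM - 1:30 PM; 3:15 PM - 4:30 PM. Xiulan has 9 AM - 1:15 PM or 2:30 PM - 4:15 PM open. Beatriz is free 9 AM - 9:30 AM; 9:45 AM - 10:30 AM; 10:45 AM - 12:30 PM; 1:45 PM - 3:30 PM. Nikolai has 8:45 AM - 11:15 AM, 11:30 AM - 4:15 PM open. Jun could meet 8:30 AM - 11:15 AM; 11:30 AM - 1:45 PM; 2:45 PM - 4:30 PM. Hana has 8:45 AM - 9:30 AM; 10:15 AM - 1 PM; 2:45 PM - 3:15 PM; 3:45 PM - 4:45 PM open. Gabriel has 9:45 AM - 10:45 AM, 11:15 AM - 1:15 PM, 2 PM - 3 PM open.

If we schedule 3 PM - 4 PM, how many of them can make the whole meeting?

3

Xiulan, Nikolai, and Jun can make the full 15:00-16:00 slot — that's 3.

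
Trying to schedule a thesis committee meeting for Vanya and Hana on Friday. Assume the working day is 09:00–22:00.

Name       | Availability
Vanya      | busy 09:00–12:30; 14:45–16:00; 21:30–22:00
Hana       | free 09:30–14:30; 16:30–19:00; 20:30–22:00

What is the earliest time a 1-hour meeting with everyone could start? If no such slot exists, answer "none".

Vanya free: 12:30-14:45, 16:00-21:30 (invert busy blocks within the working day).
Hana free: 09:30-14:30, 16:30-19:00, 20:30-22:00.
Vanya ∩ Hana: 12:30-14:30, 16:30-19:00, 20:30-21:30.
The first common window of at least 60 minutes is 12:30-14:30, so the earliest start is 12:30.

12:30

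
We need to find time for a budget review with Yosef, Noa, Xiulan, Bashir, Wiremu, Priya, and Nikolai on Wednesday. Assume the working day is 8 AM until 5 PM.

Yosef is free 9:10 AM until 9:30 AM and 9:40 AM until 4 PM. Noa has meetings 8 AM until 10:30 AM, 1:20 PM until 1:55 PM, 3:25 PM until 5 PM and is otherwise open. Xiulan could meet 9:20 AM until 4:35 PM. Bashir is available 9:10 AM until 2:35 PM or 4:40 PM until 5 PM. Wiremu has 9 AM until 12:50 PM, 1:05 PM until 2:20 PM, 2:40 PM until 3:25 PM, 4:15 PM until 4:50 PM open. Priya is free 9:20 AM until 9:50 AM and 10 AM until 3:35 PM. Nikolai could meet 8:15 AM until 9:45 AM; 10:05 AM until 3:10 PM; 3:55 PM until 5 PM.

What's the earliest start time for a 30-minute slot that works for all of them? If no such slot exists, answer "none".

Yosef free: 09:10-09:30, 09:40-16:00.
Noa free: 10:30-13:20, 13:55-15:25 (invert busy blocks within the working day).
Xiulan free: 09:20-16:35.
Bashir free: 09:10-14:35, 16:40-17:00.
Wiremu free: 09:00-12:50, 13:05-14:20, 14:40-15:25, 16:15-16:50.
Priya free: 09:20-09:50, 10:00-15:35.
Nikolai free: 08:15-09:45, 10:05-15:10, 15:55-17:00.
Yosef ∩ Noa: 10:30-13:20, 13:55-15:25.
Yosef ∩ Noa ∩ Xiulan: 10:30-13:20, 13:55-15:25.
Yosef ∩ Noa ∩ Xiulan ∩ Bashir: 10:30-13:20, 13:55-14:35.
Yosef ∩ Noa ∩ Xiulan ∩ Bashir ∩ Wiremu: 10:30-12:50, 13:05-13:20, 13:55-14:20.
Yosef ∩ Noa ∩ Xiulan ∩ Bashir ∩ Wiremu ∩ Priya: 10:30-12:50, 13:05-13:20, 13:55-14:20.
Yosef ∩ Noa ∩ Xiulan ∩ Bashir ∩ Wiremu ∩ Priya ∩ Nikolai: 10:30-12:50, 13:05-13:20, 13:55-14:20.
The first common window of at least 30 minutes is 10:30-12:50, so the earliest start is 10:30.

10:30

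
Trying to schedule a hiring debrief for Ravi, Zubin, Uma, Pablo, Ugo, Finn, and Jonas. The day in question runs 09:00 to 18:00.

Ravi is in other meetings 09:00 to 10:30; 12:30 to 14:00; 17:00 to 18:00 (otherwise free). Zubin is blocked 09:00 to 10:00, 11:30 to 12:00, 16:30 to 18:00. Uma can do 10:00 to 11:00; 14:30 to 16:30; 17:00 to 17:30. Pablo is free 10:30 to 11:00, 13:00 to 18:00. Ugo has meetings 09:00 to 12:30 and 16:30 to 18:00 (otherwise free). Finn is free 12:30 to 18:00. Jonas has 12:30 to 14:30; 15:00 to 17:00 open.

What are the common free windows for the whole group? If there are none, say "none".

Ravi free: 10:30-12:30, 14:00-17:00 (invert busy blocks within the working day).
Zubin free: 10:00-11:30, 12:00-16:30 (invert busy blocks within the working day).
Uma free: 10:00-11:00, 14:30-16:30, 17:00-17:30.
Pablo free: 10:30-11:00, 13:00-18:00.
Ugo free: 12:30-16:30 (invert busy blocks within the working day).
Finn free: 12:30-18:00.
Jonas free: 12:30-14:30, 15:00-17:00.
Ravi ∩ Zubin: 10:30-11:30, 12:00-12:30, 14:00-16:30.
Ravi ∩ Zubin ∩ Uma: 10:30-11:00, 14:30-16:30.
Ravi ∩ Zubin ∩ Uma ∩ Pablo: 10:30-11:00, 14:30-16:30.
Ravi ∩ Zubin ∩ Uma ∩ Pablo ∩ Ugo: 14:30-16:30.
Ravi ∩ Zubin ∩ Uma ∩ Pablo ∩ Ugo ∩ Finn: 14:30-16:30.
Ravi ∩ Zubin ∩ Uma ∩ Pablo ∩ Ugo ∩ Finn ∩ Jonas: 15:00-16:30.
So the common availability across everyone is 15:00-16:30.

15:00-16:30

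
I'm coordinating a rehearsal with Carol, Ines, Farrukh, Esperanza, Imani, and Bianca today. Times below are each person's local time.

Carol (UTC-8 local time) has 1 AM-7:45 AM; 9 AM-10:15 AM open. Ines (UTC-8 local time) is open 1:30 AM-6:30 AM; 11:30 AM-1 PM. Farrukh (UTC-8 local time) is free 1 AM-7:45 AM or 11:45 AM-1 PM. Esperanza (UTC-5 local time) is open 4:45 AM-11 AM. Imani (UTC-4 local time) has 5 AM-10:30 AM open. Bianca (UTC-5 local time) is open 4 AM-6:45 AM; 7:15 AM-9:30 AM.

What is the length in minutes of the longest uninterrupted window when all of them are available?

Carol in UTC: 09:00-15:45, 17:00-18:15 (add 8h to convert from UTC-8).
Ines in UTC: 09:30-14:30, 19:30-21:00 (add 8h to convert from UTC-8).
Farrukh in UTC: 09:00-15:45, 19:45-21:00 (add 8h to convert from UTC-8).
Esperanza in UTC: 09:45-16:00 (add 5h to convert from UTC-5).
Imani in UTC: 09:00-14:30 (add 4h to convert from UTC-4).
Bianca in UTC: 09:00-11:45, 12:15-14:30 (add 5h to convert from UTC-5).
Carol ∩ Ines: 09:30-14:30.
Carol ∩ Ines ∩ Farrukh: 09:30-14:30.
Carol ∩ Ines ∩ Farrukh ∩ Esperanza: 09:45-14:30.
Carol ∩ Ines ∩ Farrukh ∩ Esperanza ∩ Imani: 09:45-14:30.
Carol ∩ Ines ∩ Farrukh ∩ Esperanza ∩ Imani ∩ Bianca: 09:45-11:45, 12:15-14:30.
The longest is 12:15-14:30 at 135 minutes.

135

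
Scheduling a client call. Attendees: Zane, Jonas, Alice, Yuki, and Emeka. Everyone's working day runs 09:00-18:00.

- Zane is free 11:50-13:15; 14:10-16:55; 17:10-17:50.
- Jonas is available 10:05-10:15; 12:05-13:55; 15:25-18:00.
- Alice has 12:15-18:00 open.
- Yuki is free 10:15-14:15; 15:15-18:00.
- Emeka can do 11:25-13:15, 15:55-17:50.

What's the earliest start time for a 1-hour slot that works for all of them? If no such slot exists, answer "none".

12:15

Zane ∩ Jonas: 12:05-13:15, 15:25-16:55, 17:10-17:50.
Zane ∩ Jonas ∩ Alice: 12:15-13:15, 15:25-16:55, 17:10-17:50.
Zane ∩ Jonas ∩ Alice ∩ Yuki: 12:15-13:15, 15:25-16:55, 17:10-17:50.
Zane ∩ Jonas ∩ Alice ∩ Yuki ∩ Emeka: 12:15-13:15, 15:55-16:55, 17:10-17:50.
The first common window of at least 60 minutes is 12:15-13:15, so the earliest start is 12:15.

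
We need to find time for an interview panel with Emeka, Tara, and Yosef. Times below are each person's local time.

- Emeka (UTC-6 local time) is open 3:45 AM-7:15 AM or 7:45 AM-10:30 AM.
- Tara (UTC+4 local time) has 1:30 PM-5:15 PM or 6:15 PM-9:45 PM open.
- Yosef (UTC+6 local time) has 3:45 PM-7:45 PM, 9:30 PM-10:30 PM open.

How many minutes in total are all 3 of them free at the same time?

Emeka in UTC: 09:45-13:15, 13:45-16:30 (add 6h to convert from UTC-6).
Tara in UTC: 09:30-13:15, 14:15-17:45 (subtract 4h to convert from UTC+4).
Yosef in UTC: 09:45-13:45, 15:30-16:30 (subtract 6h to convert from UTC+6).
Emeka ∩ Tara: 09:45-13:15, 14:15-16:30.
Emeka ∩ Tara ∩ Yosef: 09:45-13:15, 15:30-16:30.
So the common availability across everyone is 09:45-13:15, 15:30-16:30.
Summing the common windows: 210 + 60 = 270 minutes.

270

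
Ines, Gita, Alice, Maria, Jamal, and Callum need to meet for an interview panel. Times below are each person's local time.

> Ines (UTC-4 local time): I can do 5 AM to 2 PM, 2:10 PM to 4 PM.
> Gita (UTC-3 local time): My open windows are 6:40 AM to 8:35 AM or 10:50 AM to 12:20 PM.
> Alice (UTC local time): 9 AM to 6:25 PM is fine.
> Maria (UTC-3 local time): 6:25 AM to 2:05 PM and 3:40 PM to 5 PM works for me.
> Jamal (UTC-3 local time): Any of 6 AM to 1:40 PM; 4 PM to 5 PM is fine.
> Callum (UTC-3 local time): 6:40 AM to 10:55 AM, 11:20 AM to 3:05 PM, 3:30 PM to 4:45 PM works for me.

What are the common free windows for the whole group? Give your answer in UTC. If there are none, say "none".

Ines in UTC: 09:00-18:00, 18:10-20:00 (add 4h to convert from UTC-4).
Gita in UTC: 09:40-11:35, 13:50-15:20 (add 3h to convert from UTC-3).
Alice in UTC: 09:00-18:25.
Maria in UTC: 09:25-17:05, 18:40-20:00 (add 3h to convert from UTC-3).
Jamal in UTC: 09:00-16:40, 19:00-20:00 (add 3h to convert from UTC-3).
Callum in UTC: 09:40-13:55, 14:20-18:05, 18:30-19:45 (add 3h to convert from UTC-3).
Ines ∩ Gita: 09:40-11:35, 13:50-15:20.
Ines ∩ Gita ∩ Alice: 09:40-11:35, 13:50-15:20.
Ines ∩ Gita ∩ Alice ∩ Maria: 09:40-11:35, 13:50-15:20.
Ines ∩ Gita ∩ Alice ∩ Maria ∩ Jamal: 09:40-11:35, 13:50-15:20.
Ines ∩ Gita ∩ Alice ∩ Maria ∩ Jamal ∩ Callum: 09:40-11:35, 13:50-13:55, 14:20-15:20.
Those are the intersection windows.

09:40-11:35, 13:50-13:55, 14:20-15:20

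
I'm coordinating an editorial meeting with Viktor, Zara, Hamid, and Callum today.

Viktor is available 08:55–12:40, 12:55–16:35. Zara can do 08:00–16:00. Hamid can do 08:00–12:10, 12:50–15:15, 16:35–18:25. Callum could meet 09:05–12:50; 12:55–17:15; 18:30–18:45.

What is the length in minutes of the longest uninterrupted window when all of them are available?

185

Viktor ∩ Zara: 08:55-12:40, 12:55-16:00.
Viktor ∩ Zara ∩ Hamid: 08:55-12:10, 12:55-15:15.
Viktor ∩ Zara ∩ Hamid ∩ Callum: 09:05-12:10, 12:55-15:15.
Those are the intersection windows.
The longest is 09:05-12:10 at 185 minutes.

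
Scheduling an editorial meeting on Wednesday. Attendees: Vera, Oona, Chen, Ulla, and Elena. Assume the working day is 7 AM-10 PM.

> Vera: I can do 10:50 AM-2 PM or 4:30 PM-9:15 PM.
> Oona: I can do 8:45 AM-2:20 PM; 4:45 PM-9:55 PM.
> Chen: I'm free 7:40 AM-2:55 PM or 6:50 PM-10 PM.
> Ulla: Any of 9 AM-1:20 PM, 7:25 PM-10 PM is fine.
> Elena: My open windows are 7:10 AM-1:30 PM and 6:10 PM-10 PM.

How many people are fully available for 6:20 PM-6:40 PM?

Vera, Oona, and Elena can make the full 18:20-18:40 slot — that's 3.

3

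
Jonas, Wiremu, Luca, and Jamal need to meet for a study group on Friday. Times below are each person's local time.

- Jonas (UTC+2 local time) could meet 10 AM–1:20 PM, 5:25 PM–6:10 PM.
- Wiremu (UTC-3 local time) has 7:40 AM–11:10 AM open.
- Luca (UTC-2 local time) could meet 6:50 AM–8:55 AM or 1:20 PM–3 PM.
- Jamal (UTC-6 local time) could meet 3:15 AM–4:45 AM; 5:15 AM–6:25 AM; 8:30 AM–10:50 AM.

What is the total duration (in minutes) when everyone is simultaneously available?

5

Jonas in UTC: 08:00-11:20, 15:25-16:10 (subtract 2h to convert from UTC+2).
Wiremu in UTC: 10:40-14:10 (add 3h to convert from UTC-3).
Luca in UTC: 08:50-10:55, 15:20-17:00 (add 2h to convert from UTC-2).
Jamal in UTC: 09:15-10:45, 11:15-12:25, 14:30-16:50 (add 6h to convert from UTC-6).
Jonas ∩ Wiremu: 10:40-11:20.
Jonas ∩ Wiremu ∩ Luca: 10:40-10:55.
Jonas ∩ Wiremu ∩ Luca ∩ Jamal: 10:40-10:45.
So the common availability across everyone is 10:40-10:45.
That's a single block of 5 minutes.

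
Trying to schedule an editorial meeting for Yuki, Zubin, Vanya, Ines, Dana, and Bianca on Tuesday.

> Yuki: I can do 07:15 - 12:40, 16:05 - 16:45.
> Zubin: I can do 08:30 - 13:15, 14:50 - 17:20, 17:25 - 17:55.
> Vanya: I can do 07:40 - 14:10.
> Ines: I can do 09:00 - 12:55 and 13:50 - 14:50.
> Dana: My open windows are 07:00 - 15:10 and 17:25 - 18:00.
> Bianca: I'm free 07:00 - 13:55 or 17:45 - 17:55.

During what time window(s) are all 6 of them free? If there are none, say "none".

09:00-12:40

Yuki ∩ Zubin: 08:30-12:40, 16:05-16:45.
Yuki ∩ Zubin ∩ Vanya: 08:30-12:40.
Yuki ∩ Zubin ∩ Vanya ∩ Ines: 09:00-12:40.
Yuki ∩ Zubin ∩ Vanya ∩ Ines ∩ Dana: 09:00-12:40.
Yuki ∩ Zubin ∩ Vanya ∩ Ines ∩ Dana ∩ Bianca: 09:00-12:40.
So the common availability across everyone is 09:00-12:40.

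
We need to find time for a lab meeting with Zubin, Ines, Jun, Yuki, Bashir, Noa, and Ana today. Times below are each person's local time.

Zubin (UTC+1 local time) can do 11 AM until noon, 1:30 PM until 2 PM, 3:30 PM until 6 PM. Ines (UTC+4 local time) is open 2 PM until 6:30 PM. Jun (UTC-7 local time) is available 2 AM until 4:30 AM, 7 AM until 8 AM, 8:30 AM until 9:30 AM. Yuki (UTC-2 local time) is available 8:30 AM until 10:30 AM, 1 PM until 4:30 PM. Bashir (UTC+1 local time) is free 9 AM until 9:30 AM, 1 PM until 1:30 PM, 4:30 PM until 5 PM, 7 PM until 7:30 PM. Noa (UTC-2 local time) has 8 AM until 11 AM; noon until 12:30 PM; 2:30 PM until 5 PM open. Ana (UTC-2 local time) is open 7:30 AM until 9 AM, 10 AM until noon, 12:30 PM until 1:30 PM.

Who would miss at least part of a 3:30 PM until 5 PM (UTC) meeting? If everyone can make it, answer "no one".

Zubin in UTC: 10:00-11:00, 12:30-13:00, 14:30-17:00 (subtract 1h to convert from UTC+1).
Ines in UTC: 10:00-14:30 (subtract 4h to convert from UTC+4).
Jun in UTC: 09:00-11:30, 14:00-15:00, 15:30-16:30 (add 7h to convert from UTC-7).
Yuki in UTC: 10:30-12:30, 15:00-18:30 (add 2h to convert from UTC-2).
Bashir in UTC: 08:00-08:30, 12:00-12:30, 15:30-16:00, 18:00-18:30 (subtract 1h to convert from UTC+1).
Noa in UTC: 10:00-13:00, 14:00-14:30, 16:30-19:00 (add 2h to convert from UTC-2).
Ana in UTC: 09:30-11:00, 12:00-14:00, 14:30-15:30 (add 2h to convert from UTC-2).
Zubin: free for 15:30-17:00. Ines: not fully free for 15:30-17:00. Jun: not fully free for 15:30-17:00. Yuki: free for 15:30-17:00. Bashir: not fully free for 15:30-17:00. Noa: not fully free for 15:30-17:00. Ana: not fully free for 15:30-17:00.

Ana, Bashir, Ines, Jun, Noa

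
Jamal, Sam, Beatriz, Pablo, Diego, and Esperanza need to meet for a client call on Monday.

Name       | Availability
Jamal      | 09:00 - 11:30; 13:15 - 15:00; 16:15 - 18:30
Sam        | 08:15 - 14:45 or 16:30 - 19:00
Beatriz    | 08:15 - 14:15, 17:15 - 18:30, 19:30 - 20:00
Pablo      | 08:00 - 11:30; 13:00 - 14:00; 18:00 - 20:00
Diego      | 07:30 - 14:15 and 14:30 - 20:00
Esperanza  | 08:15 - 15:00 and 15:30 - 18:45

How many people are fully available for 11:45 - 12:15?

4

Sam, Beatriz, Diego, and Esperanza can make the full 11:45-12:15 slot — that's 4.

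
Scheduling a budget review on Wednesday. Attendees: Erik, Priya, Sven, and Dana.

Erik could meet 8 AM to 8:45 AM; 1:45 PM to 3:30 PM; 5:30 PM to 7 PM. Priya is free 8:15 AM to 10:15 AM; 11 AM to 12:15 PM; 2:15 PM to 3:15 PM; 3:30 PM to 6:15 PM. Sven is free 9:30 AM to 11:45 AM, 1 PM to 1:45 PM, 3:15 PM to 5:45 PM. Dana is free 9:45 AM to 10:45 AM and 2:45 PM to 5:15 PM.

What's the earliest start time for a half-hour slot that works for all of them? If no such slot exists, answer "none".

none

Erik ∩ Priya: 08:15-08:45, 14:15-15:15, 17:30-18:15.
Erik ∩ Priya ∩ Sven: 17:30-17:45.
Erik ∩ Priya ∩ Sven ∩ Dana: ∅.
There is no time when everyone is free.
No common window is at least 30 minutes long.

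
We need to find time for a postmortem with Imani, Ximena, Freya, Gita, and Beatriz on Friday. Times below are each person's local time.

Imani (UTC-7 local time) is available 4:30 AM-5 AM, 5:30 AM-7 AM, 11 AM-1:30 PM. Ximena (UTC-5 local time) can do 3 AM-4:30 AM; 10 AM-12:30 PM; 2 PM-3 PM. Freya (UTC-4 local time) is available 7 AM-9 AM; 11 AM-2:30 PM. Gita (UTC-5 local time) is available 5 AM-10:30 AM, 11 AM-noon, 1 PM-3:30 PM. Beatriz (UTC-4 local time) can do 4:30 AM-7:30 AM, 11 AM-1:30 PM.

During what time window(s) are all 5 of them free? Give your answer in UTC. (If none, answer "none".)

Imani in UTC: 11:30-12:00, 12:30-14:00, 18:00-20:30 (add 7h to convert from UTC-7).
Ximena in UTC: 08:00-09:30, 15:00-17:30, 19:00-20:00 (add 5h to convert from UTC-5).
Freya in UTC: 11:00-13:00, 15:00-18:30 (add 4h to convert from UTC-4).
Gita in UTC: 10:00-15:30, 16:00-17:00, 18:00-20:30 (add 5h to convert from UTC-5).
Beatriz in UTC: 08:30-11:30, 15:00-17:30 (add 4h to convert from UTC-4).
Imani ∩ Ximena: 19:00-20:00.
Imani ∩ Ximena ∩ Freya: ∅.
Imani ∩ Ximena ∩ Freya ∩ Gita: ∅.
Imani ∩ Ximena ∩ Freya ∩ Gita ∩ Beatriz: ∅.
There is no time when everyone is free.

none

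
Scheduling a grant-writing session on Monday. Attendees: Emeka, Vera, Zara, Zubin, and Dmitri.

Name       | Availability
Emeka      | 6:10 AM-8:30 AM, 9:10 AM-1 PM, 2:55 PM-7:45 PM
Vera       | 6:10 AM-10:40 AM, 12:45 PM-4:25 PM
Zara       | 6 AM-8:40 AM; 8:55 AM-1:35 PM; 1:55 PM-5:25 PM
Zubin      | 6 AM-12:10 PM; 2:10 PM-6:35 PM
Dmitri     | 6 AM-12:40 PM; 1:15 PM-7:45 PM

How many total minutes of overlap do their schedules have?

Emeka ∩ Vera: 06:10-08:30, 09:10-10:40, 12:45-13:00, 14:55-16:25.
Emeka ∩ Vera ∩ Zara: 06:10-08:30, 09:10-10:40, 12:45-13:00, 14:55-16:25.
Emeka ∩ Vera ∩ Zara ∩ Zubin: 06:10-08:30, 09:10-10:40, 14:55-16:25.
Emeka ∩ Vera ∩ Zara ∩ Zubin ∩ Dmitri: 06:10-08:30, 09:10-10:40, 14:55-16:25.
Summing the common windows: 140 + 90 + 90 = 320 minutes.

320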